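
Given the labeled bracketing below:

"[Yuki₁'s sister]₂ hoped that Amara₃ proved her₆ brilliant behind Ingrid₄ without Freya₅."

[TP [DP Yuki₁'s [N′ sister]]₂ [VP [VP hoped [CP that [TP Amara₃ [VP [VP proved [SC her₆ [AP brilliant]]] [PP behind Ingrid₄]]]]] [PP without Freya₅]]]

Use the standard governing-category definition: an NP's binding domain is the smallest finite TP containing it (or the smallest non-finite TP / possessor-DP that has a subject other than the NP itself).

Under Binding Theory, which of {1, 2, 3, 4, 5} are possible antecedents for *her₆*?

*her* is a pronoun, so Principle B applies: it must be free in its binding domain.
Binding domain of *her₆*: the embedded TP, whose subject is Amara₃.
*Yuki₁* and the pronoun do not c-command one another → neither Principle B nor Principle C is at stake; coindexation permitted.
*[Yuki₁'s sister]₂* c-commands the pronoun but from outside its binding domain, and is not c-commanded by it → coindexation permitted.
*Amara₃* c-commands the pronoun within its binding domain → coindexation would violate Principle B.
*Ingrid₄* and the pronoun do not c-command one another → neither Principle B nor Principle C is at stake; coindexation permitted.
*Freya₅* and the pronoun do not c-command one another → neither Principle B nor Principle C is at stake; coindexation permitted.

{1, 2, 4, 5}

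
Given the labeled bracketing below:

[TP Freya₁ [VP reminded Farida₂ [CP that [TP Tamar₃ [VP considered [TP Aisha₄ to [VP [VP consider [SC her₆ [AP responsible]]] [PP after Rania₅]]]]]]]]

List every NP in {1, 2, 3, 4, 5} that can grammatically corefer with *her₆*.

{1, 2, 3, 5}

*her* is a pronoun, so Principle B applies: it must be free in its binding domain.
Binding domain of *her₆*: the embedded TP, whose subject is Aisha₄.
*Freya₁* c-commands the pronoun but from outside its binding domain, and is not c-commanded by it → coindexation permitted.
*Farida₂* c-commands the pronoun but from outside its binding domain, and is not c-commanded by it → coindexation permitted.
*Tamar₃* c-commands the pronoun but from outside its binding domain, and is not c-commanded by it → coindexation permitted.
*Aisha₄* c-commands the pronoun within its binding domain → coindexation would violate Principle B.
*Rania₅* and the pronoun do not c-command one another → neither Principle B nor Principle C is at stake; coindexation permitted.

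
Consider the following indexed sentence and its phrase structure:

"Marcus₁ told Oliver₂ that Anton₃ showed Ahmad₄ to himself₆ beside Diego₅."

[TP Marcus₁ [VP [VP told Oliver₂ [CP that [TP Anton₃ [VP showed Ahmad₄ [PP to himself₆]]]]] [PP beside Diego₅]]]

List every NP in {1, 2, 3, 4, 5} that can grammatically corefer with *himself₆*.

*himself* is an anaphor, so Principle A applies: it must be bound in its binding domain.
Binding domain of *himself₆*: the embedded TP, whose subject is Anton₃.
*Marcus₁* c-commands the anaphor but is outside its binding domain → cannot satisfy Principle A.
*Oliver₂* c-commands the anaphor but is outside its binding domain → cannot satisfy Principle A.
*Anton₃* c-commands the anaphor within its binding domain → licit binder.
*Ahmad₄* c-commands the anaphor within its binding domain → licit binder.
*Diego₅* does not c-command the anaphor → cannot bind it.

{3, 4}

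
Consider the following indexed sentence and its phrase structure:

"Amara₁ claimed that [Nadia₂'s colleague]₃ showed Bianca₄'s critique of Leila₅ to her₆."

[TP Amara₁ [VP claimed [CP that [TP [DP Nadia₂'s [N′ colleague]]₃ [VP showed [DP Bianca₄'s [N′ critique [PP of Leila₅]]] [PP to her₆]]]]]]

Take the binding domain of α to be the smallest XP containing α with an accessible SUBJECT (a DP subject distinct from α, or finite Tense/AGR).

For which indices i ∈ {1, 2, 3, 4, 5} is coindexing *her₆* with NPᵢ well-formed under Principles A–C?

{1, 2, 4, 5}

*her* is a pronoun, so Principle B applies: it must be free in its binding domain.
Binding domain of *her₆*: the embedded TP, whose subject is [Nadia₂'s colleague]₃.
*Amara₁* c-commands the pronoun but from outside its binding domain, and is not c-commanded by it → coindexation permitted.
*Nadia₂* and the pronoun do not c-command one another → neither Principle B nor Principle C is at stake; coindexation permitted.
*[Nadia₂'s colleague]₃* c-commands the pronoun within its binding domain → coindexation would violate Principle B.
*Bianca₄* and the pronoun do not c-command one another → neither Principle B nor Principle C is at stake; coindexation permitted.
*Leila₅* and the pronoun do not c-command one another → neither Principle B nor Principle C is at stake; coindexation permitted.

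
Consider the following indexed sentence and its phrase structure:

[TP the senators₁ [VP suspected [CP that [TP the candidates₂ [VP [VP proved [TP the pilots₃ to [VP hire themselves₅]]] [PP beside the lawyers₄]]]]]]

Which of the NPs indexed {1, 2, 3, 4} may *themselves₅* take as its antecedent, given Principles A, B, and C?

{3}

*themselves* is an anaphor, so Principle A applies: it must be bound in its binding domain.
Binding domain of *themselves₅*: the embedded TP, whose subject is the pilots₃.
*the senators₁* c-commands the anaphor but is outside its binding domain → cannot satisfy Principle A.
*the candidates₂* c-commands the anaphor but is outside its binding domain → cannot satisfy Principle A.
*the pilots₃* c-commands the anaphor within its binding domain → licit binder.
*the lawyers₄* does not c-command the anaphor → cannot bind it.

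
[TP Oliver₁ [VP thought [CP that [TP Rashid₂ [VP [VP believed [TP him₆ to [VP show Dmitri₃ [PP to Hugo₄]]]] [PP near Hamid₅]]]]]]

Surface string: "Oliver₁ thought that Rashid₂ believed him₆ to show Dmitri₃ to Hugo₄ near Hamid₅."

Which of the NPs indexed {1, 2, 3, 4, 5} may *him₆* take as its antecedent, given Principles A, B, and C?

{1, 5}

*him* is a pronoun, so Principle B applies: it must be free in its binding domain.
Binding domain of *him₆*: the embedded TP, whose subject is Rashid₂.
*Oliver₁* c-commands the pronoun but from outside its binding domain, and is not c-commanded by it → coindexation permitted.
*Rashid₂* c-commands the pronoun within its binding domain → coindexation would violate Principle B.
*Dmitri₃*: the pronoun c-commands this R-expression → coindexation would violate Principle C on *Dmitri₃*.
*Hugo₄*: the pronoun c-commands this R-expression → coindexation would violate Principle C on *Hugo₄*.
*Hamid₅* and the pronoun do not c-command one another → neither Principle B nor Principle C is at stake; coindexation permitted.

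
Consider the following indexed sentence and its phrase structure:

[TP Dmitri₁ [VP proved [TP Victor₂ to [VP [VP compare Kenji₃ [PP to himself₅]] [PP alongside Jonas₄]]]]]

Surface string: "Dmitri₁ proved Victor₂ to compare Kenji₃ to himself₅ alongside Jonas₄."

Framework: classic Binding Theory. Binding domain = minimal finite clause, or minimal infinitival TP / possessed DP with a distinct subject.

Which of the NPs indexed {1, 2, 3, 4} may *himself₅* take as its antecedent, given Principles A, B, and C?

*himself* is an anaphor, so Principle A applies: it must be bound in its binding domain.
Binding domain of *himself₅*: the embedded TP, whose subject is Victor₂.
*Dmitri₁* c-commands the anaphor but is outside its binding domain → cannot satisfy Principle A.
*Victor₂* c-commands the anaphor within its binding domain → licit binder.
*Kenji₃* c-commands the anaphor within its binding domain → licit binder.
*Jonas₄* does not c-command the anaphor → cannot bind it.

{2, 3}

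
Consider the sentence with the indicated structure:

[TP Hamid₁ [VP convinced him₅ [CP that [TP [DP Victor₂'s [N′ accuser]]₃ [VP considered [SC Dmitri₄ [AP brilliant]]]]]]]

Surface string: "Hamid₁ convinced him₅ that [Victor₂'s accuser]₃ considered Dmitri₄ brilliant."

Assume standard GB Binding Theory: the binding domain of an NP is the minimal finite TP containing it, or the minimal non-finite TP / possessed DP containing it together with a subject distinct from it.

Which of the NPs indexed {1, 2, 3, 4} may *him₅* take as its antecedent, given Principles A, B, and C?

*him* is a pronoun, so Principle B applies: it must be free in its binding domain.
Binding domain of *him₅*: the matrix TP, whose subject is Hamid₁.
*Hamid₁* c-commands the pronoun within its binding domain → coindexation would violate Principle B.
*Victor₂*: the pronoun c-commands this R-expression → coindexation would violate Principle C on *Victor₂*.
*[Victor₂'s accuser]₃*: the pronoun c-commands this R-expression → coindexation would violate Principle C on *[Victor₂'s accuser]₃*.
*Dmitri₄*: the pronoun c-commands this R-expression → coindexation would violate Principle C on *Dmitri₄*.

none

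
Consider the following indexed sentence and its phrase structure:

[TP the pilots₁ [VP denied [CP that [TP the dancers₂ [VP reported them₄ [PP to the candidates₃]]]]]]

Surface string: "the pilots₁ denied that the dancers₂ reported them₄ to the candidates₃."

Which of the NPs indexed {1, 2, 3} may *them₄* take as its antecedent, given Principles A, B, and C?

*them* is a pronoun, so Principle B applies: it must be free in its binding domain.
Binding domain of *them₄*: the embedded TP, whose subject is the dancers₂.
*the pilots₁* c-commands the pronoun but from outside its binding domain, and is not c-commanded by it → coindexation permitted.
*the dancers₂* c-commands the pronoun within its binding domain → coindexation would violate Principle B.
*the candidates₃*: the pronoun c-commands this R-expression → coindexation would violate Principle C on *the candidates₃*.

{1}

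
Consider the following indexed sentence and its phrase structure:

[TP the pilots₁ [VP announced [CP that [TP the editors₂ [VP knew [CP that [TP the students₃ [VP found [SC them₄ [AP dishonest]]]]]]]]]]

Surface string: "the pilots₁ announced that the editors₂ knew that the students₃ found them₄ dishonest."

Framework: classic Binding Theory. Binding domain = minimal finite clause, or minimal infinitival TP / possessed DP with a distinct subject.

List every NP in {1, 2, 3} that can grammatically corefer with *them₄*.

{1, 2}

*them* is a pronoun, so Principle B applies: it must be free in its binding domain.
Binding domain of *them₄*: the embedded TP, whose subject is the students₃.
*the pilots₁* c-commands the pronoun but from outside its binding domain, and is not c-commanded by it → coindexation permitted.
*the editors₂* c-commands the pronoun but from outside its binding domain, and is not c-commanded by it → coindexation permitted.
*the students₃* c-commands the pronoun within its binding domain → coindexation would violate Principle B.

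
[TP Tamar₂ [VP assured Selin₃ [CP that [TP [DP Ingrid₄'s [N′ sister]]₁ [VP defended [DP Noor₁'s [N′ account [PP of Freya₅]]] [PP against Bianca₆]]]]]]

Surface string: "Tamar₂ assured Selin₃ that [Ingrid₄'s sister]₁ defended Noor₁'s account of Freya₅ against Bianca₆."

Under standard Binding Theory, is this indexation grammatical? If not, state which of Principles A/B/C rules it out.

The two coindexed NPs are *[Ingrid₄'s sister]₁* and *Noor₁*.
*Noor₁* is an R-expression. Principle C requires it to be free everywhere.
*[Ingrid₄'s sister]₁* c-commands it and carries the same index.
The R-expression is bound → Principle C violation.

Principle C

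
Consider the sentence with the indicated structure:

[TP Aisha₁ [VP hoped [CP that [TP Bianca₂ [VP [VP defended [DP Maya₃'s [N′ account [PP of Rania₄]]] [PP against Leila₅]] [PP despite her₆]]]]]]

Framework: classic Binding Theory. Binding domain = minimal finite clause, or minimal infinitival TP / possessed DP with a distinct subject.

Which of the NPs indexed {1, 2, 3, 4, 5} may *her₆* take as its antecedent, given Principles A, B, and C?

{1, 3, 4, 5}

*her* is a pronoun, so Principle B applies: it must be free in its binding domain.
Binding domain of *her₆*: the embedded TP, whose subject is Bianca₂.
*Aisha₁* c-commands the pronoun but from outside its binding domain, and is not c-commanded by it → coindexation permitted.
*Bianca₂* c-commands the pronoun within its binding domain → coindexation would violate Principle B.
*Maya₃* and the pronoun do not c-command one another → neither Principle B nor Principle C is at stake; coindexation permitted.
*Rania₄* and the pronoun do not c-command one another → neither Principle B nor Principle C is at stake; coindexation permitted.
*Leila₅* and the pronoun do not c-command one another → neither Principle B nor Principle C is at stake; coindexation permitted.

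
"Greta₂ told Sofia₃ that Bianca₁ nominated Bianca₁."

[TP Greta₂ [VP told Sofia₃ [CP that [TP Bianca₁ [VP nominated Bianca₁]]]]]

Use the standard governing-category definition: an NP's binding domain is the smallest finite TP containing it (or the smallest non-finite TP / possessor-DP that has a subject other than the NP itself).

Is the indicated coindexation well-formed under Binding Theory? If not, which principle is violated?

The two coindexed NPs are *Bianca₁* (the higher occurrence) and *Bianca₁* (the lower occurrence).
*Bianca₁* (the lower occurrence) is an R-expression. Principle C requires it to be free everywhere.
*Bianca₁* (the higher occurrence) c-commands it and carries the same index.
The R-expression is bound → Principle C violation.

Principle C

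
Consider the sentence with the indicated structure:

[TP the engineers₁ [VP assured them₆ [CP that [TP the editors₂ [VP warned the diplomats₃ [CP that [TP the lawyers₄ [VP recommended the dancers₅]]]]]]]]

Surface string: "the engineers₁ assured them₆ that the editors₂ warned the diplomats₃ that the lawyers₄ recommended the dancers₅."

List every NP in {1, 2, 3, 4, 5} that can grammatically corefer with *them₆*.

none

*them* is a pronoun, so Principle B applies: it must be free in its binding domain.
Binding domain of *them₆*: the matrix TP, whose subject is the engineers₁.
*the engineers₁* c-commands the pronoun within its binding domain → coindexation would violate Principle B.
*the editors₂*: the pronoun c-commands this R-expression → coindexation would violate Principle C on *the editors₂*.
*the diplomats₃*: the pronoun c-commands this R-expression → coindexation would violate Principle C on *the diplomats₃*.
*the lawyers₄*: the pronoun c-commands this R-expression → coindexation would violate Principle C on *the lawyers₄*.
*the dancers₅*: the pronoun c-commands this R-expression → coindexation would violate Principle C on *the dancers₅*.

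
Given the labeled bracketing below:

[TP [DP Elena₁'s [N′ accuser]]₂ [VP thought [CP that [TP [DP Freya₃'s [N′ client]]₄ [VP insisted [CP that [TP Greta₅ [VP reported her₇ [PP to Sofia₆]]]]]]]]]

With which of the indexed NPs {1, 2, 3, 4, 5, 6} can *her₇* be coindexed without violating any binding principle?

{1, 2, 3, 4}

*her* is a pronoun, so Principle B applies: it must be free in its binding domain.
Binding domain of *her₇*: the embedded TP, whose subject is Greta₅.
*Elena₁* and the pronoun do not c-command one another → neither Principle B nor Principle C is at stake; coindexation permitted.
*[Elena₁'s accuser]₂* c-commands the pronoun but from outside its binding domain, and is not c-commanded by it → coindexation permitted.
*Freya₃* and the pronoun do not c-command one another → neither Principle B nor Principle C is at stake; coindexation permitted.
*[Freya₃'s client]₄* c-commands the pronoun but from outside its binding domain, and is not c-commanded by it → coindexation permitted.
*Greta₅* c-commands the pronoun within its binding domain → coindexation would violate Principle B.
*Sofia₆*: the pronoun c-commands this R-expression → coindexation would violate Principle C on *Sofia₆*.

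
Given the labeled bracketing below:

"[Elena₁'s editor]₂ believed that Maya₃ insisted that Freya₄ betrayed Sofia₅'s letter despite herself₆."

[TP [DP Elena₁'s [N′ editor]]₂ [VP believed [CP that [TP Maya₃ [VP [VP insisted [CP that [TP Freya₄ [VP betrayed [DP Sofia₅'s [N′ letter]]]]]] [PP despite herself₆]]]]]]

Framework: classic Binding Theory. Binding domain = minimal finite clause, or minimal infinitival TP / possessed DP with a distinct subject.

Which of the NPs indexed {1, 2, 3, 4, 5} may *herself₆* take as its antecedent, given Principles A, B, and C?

*herself* is an anaphor, so Principle A applies: it must be bound in its binding domain.
Binding domain of *herself₆*: the embedded TP, whose subject is Maya₃.
*Elena₁* does not c-command the anaphor → cannot bind it.
*[Elena₁'s editor]₂* c-commands the anaphor but is outside its binding domain → cannot satisfy Principle A.
*Maya₃* c-commands the anaphor within its binding domain → licit binder.
*Freya₄* does not c-command the anaphor → cannot bind it.
*Sofia₅* does not c-command the anaphor → cannot bind it.

{3}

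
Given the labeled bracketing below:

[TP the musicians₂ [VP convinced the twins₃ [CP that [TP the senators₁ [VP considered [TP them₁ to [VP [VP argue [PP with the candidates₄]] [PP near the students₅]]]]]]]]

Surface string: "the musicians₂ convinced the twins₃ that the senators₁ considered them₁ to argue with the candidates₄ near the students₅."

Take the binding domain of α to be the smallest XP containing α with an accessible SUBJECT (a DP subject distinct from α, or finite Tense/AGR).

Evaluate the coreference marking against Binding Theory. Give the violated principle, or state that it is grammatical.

The two coindexed NPs are *the senators₁* and *them₁*.
*them₁* is a pronoun. Its binding domain is the embedded TP, whose subject is the senators₁.
*the senators₁* c-commands it within that domain and carries the same index.
The pronoun is locally bound → Principle B violation.

Principle B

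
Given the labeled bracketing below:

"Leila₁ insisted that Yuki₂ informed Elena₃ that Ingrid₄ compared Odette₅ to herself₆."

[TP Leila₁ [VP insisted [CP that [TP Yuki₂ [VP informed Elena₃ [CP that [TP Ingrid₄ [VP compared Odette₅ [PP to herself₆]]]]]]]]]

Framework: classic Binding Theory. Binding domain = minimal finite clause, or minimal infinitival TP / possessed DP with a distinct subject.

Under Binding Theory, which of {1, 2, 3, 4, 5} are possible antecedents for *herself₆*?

{4, 5}

*herself* is an anaphor, so Principle A applies: it must be bound in its binding domain.
Binding domain of *herself₆*: the embedded TP, whose subject is Ingrid₄.
*Leila₁* c-commands the anaphor but is outside its binding domain → cannot satisfy Principle A.
*Yuki₂* c-commands the anaphor but is outside its binding domain → cannot satisfy Principle A.
*Elena₃* c-commands the anaphor but is outside its binding domain → cannot satisfy Principle A.
*Ingrid₄* c-commands the anaphor within its binding domain → licit binder.
*Odette₅* c-commands the anaphor within its binding domain → licit binder.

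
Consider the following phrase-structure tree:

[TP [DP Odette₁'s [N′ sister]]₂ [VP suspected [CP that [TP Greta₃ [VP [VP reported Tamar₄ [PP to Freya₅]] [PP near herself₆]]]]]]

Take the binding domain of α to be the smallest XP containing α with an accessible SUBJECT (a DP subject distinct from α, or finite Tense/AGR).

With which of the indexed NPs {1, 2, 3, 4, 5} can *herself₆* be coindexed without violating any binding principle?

{3}

*herself* is an anaphor, so Principle A applies: it must be bound in its binding domain.
Binding domain of *herself₆*: the embedded TP, whose subject is Greta₃.
*Odette₁* does not c-command the anaphor → cannot bind it.
*[Odette₁'s sister]₂* c-commands the anaphor but is outside its binding domain → cannot satisfy Principle A.
*Greta₃* c-commands the anaphor within its binding domain → licit binder.
*Tamar₄* does not c-command the anaphor → cannot bind it.
*Freya₅* does not c-command the anaphor → cannot bind it.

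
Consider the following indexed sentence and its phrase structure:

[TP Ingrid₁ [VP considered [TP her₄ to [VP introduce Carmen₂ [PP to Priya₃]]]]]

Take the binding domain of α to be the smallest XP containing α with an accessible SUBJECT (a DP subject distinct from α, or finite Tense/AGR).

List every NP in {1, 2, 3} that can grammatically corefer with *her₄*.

*her* is a pronoun, so Principle B applies: it must be free in its binding domain.
Binding domain of *her₄*: the matrix TP, whose subject is Ingrid₁.
*Ingrid₁* c-commands the pronoun within its binding domain → coindexation would violate Principle B.
*Carmen₂*: the pronoun c-commands this R-expression → coindexation would violate Principle C on *Carmen₂*.
*Priya₃*: the pronoun c-commands this R-expression → coindexation would violate Principle C on *Priya₃*.

none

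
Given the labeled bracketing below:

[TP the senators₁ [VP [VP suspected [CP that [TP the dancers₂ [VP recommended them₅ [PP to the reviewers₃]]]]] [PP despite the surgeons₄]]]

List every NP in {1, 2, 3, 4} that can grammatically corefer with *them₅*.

{1, 4}

*them* is a pronoun, so Principle B applies: it must be free in its binding domain.
Binding domain of *them₅*: the embedded TP, whose subject is the dancers₂.
*the senators₁* c-commands the pronoun but from outside its binding domain, and is not c-commanded by it → coindexation permitted.
*the dancers₂* c-commands the pronoun within its binding domain → coindexation would violate Principle B.
*the reviewers₃*: the pronoun c-commands this R-expression → coindexation would violate Principle C on *the reviewers₃*.
*the surgeons₄* and the pronoun do not c-command one another → neither Principle B nor Principle C is at stake; coindexation permitted.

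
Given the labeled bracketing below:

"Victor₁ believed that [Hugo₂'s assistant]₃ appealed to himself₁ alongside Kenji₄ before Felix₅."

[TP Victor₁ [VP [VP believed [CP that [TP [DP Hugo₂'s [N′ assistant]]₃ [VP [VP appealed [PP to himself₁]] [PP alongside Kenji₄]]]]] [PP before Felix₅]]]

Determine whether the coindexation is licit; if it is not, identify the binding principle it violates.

Principle A

The two coindexed NPs are *Victor₁* and *himself₁*.
*himself₁* is an anaphor. Principle A requires it to be bound within its binding domain — the embedded TP, whose subject is [Hugo₂'s assistant]₃.
Within that domain it is c-commanded by *[Hugo₂'s assistant]₃*, which does not share its index.
*Victor₁* does c-command the anaphor, but from outside its binding domain.
The anaphor is unbound in its domain → Principle A violation.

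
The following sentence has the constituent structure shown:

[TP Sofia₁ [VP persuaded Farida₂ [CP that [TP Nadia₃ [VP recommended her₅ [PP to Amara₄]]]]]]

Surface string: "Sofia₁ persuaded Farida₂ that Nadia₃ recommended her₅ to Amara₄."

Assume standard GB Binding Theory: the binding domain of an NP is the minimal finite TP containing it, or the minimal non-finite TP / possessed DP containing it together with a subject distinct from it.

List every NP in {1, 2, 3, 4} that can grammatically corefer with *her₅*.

{1, 2}

*her* is a pronoun, so Principle B applies: it must be free in its binding domain.
Binding domain of *her₅*: the embedded TP, whose subject is Nadia₃.
*Sofia₁* c-commands the pronoun but from outside its binding domain, and is not c-commanded by it → coindexation permitted.
*Farida₂* c-commands the pronoun but from outside its binding domain, and is not c-commanded by it → coindexation permitted.
*Nadia₃* c-commands the pronoun within its binding domain → coindexation would violate Principle B.
*Amara₄*: the pronoun c-commands this R-expression → coindexation would violate Principle C on *Amara₄*.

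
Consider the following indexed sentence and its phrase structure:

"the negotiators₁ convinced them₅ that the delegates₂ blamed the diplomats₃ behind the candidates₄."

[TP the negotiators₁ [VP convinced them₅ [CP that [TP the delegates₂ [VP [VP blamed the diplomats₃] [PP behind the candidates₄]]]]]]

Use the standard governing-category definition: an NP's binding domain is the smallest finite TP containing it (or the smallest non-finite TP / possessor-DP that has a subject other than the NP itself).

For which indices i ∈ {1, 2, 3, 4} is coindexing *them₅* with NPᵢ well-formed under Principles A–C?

*them* is a pronoun, so Principle B applies: it must be free in its binding domain.
Binding domain of *them₅*: the matrix TP, whose subject is the negotiators₁.
*the negotiators₁* c-commands the pronoun within its binding domain → coindexation would violate Principle B.
*the delegates₂*: the pronoun c-commands this R-expression → coindexation would violate Principle C on *the delegates₂*.
*the diplomats₃*: the pronoun c-commands this R-expression → coindexation would violate Principle C on *the diplomats₃*.
*the candidates₄*: the pronoun c-commands this R-expression → coindexation would violate Principle C on *the candidates₄*.

none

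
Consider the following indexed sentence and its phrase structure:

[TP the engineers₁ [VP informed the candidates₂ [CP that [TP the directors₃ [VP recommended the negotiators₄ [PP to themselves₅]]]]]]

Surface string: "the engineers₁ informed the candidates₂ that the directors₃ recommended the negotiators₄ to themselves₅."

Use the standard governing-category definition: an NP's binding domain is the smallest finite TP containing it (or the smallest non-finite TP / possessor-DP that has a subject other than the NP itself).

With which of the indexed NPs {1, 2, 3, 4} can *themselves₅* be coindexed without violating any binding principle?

*themselves* is an anaphor, so Principle A applies: it must be bound in its binding domain.
Binding domain of *themselves₅*: the embedded TP, whose subject is the directors₃.
*the engineers₁* c-commands the anaphor but is outside its binding domain → cannot satisfy Principle A.
*the candidates₂* c-commands the anaphor but is outside its binding domain → cannot satisfy Principle A.
*the directors₃* c-commands the anaphor within its binding domain → licit binder.
*the negotiators₄* c-commands the anaphor within its binding domain → licit binder.

{3, 4}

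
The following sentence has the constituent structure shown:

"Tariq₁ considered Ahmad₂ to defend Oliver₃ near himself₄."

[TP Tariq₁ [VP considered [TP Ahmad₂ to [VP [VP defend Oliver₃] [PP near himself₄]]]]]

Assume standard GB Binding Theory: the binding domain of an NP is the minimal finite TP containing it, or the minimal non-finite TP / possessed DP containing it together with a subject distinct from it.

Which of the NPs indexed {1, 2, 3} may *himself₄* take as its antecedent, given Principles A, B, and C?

{2}

*himself* is an anaphor, so Principle A applies: it must be bound in its binding domain.
Binding domain of *himself₄*: the embedded TP, whose subject is Ahmad₂.
*Tariq₁* c-commands the anaphor but is outside its binding domain → cannot satisfy Principle A.
*Ahmad₂* c-commands the anaphor within its binding domain → licit binder.
*Oliver₃* does not c-command the anaphor → cannot bind it.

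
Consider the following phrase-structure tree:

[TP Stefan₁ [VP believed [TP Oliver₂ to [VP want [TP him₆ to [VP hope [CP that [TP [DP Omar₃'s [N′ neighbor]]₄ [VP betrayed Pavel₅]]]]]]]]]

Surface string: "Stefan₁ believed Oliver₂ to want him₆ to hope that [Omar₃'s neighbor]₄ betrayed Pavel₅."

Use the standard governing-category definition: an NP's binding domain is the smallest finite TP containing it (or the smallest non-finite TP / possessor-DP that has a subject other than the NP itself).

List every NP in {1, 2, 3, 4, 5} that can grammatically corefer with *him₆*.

*him* is a pronoun, so Principle B applies: it must be free in its binding domain.
Binding domain of *him₆*: the embedded TP, whose subject is Oliver₂.
*Stefan₁* c-commands the pronoun but from outside its binding domain, and is not c-commanded by it → coindexation permitted.
*Oliver₂* c-commands the pronoun within its binding domain → coindexation would violate Principle B.
*Omar₃*: the pronoun c-commands this R-expression → coindexation would violate Principle C on *Omar₃*.
*[Omar₃'s neighbor]₄*: the pronoun c-commands this R-expression → coindexation would violate Principle C on *[Omar₃'s neighbor]₄*.
*Pavel₅*: the pronoun c-commands this R-expression → coindexation would violate Principle C on *Pavel₅*.

{1}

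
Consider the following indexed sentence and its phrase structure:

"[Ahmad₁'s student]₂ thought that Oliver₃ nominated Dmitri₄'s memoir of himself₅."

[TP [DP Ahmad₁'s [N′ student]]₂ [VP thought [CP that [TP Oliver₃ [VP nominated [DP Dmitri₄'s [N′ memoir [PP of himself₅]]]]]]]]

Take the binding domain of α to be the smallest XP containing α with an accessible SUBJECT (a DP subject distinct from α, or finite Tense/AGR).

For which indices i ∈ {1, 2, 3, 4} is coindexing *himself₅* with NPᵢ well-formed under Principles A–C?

*himself* is an anaphor, so Principle A applies: it must be bound in its binding domain.
Binding domain of *himself₅*: the possessed DP, whose subject is Dmitri₄.
*Ahmad₁* does not c-command the anaphor → cannot bind it.
*[Ahmad₁'s student]₂* c-commands the anaphor but is outside its binding domain → cannot satisfy Principle A.
*Oliver₃* c-commands the anaphor but is outside its binding domain → cannot satisfy Principle A.
*Dmitri₄* c-commands the anaphor within its binding domain → licit binder.

{4}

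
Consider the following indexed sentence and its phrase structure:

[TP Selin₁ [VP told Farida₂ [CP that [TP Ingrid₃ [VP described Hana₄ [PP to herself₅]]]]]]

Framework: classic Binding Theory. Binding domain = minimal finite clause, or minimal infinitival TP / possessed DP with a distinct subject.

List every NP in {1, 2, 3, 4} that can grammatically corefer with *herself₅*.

*herself* is an anaphor, so Principle A applies: it must be bound in its binding domain.
Binding domain of *herself₅*: the embedded TP, whose subject is Ingrid₃.
*Selin₁* c-commands the anaphor but is outside its binding domain → cannot satisfy Principle A.
*Farida₂* c-commands the anaphor but is outside its binding domain → cannot satisfy Principle A.
*Ingrid₃* c-commands the anaphor within its binding domain → licit binder.
*Hana₄* c-commands the anaphor within its binding domain → licit binder.

{3, 4}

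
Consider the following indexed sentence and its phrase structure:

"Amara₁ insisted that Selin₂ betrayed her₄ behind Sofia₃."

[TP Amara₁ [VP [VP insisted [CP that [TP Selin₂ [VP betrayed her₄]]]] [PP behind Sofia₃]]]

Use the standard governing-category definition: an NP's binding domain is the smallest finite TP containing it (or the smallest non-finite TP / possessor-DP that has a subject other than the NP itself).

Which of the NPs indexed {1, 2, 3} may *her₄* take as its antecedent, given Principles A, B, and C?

{1, 3}

*her* is a pronoun, so Principle B applies: it must be free in its binding domain.
Binding domain of *her₄*: the embedded TP, whose subject is Selin₂.
*Amara₁* c-commands the pronoun but from outside its binding domain, and is not c-commanded by it → coindexation permitted.
*Selin₂* c-commands the pronoun within its binding domain → coindexation would violate Principle B.
*Sofia₃* and the pronoun do not c-command one another → neither Principle B nor Principle C is at stake; coindexation permitted.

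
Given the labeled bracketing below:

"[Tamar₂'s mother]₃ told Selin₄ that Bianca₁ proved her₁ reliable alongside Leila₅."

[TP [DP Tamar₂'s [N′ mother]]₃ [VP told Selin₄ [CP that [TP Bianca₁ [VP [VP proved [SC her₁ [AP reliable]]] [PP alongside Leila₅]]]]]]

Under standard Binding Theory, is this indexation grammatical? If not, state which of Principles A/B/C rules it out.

The two coindexed NPs are *Bianca₁* and *her₁*.
*her₁* is a pronoun. Its binding domain is the embedded TP, whose subject is Bianca₁.
*Bianca₁* c-commands it within that domain and carries the same index.
The pronoun is locally bound → Principle B violation.

Principle B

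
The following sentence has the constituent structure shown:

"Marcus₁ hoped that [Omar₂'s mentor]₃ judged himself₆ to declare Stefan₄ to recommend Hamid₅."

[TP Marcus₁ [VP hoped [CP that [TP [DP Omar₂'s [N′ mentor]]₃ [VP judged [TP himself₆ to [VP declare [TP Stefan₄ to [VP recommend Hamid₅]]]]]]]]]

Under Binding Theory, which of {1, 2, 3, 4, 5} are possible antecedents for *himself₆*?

*himself* is an anaphor, so Principle A applies: it must be bound in its binding domain.
Binding domain of *himself₆*: the embedded TP, whose subject is [Omar₂'s mentor]₃.
*Marcus₁* c-commands the anaphor but is outside its binding domain → cannot satisfy Principle A.
*Omar₂* does not c-command the anaphor → cannot bind it.
*[Omar₂'s mentor]₃* c-commands the anaphor within its binding domain → licit binder.
*Stefan₄* does not c-command the anaphor → cannot bind it.
*Hamid₅* does not c-command the anaphor → cannot bind it.

{3}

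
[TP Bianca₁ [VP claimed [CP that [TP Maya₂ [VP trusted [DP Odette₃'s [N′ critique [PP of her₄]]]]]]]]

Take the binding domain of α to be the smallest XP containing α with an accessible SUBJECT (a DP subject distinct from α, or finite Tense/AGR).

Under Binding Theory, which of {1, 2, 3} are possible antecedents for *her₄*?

{1, 2}

*her* is a pronoun, so Principle B applies: it must be free in its binding domain.
Binding domain of *her₄*: the possessed DP, whose subject is Odette₃.
*Bianca₁* c-commands the pronoun but from outside its binding domain, and is not c-commanded by it → coindexation permitted.
*Maya₂* c-commands the pronoun but from outside its binding domain, and is not c-commanded by it → coindexation permitted.
*Odette₃* c-commands the pronoun within its binding domain → coindexation would violate Principle B.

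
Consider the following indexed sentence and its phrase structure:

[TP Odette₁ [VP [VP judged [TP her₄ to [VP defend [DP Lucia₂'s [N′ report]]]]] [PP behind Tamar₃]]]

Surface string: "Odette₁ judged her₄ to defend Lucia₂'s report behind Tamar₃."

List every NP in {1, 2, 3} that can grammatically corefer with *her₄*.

*her* is a pronoun, so Principle B applies: it must be free in its binding domain.
Binding domain of *her₄*: the matrix TP, whose subject is Odette₁.
*Odette₁* c-commands the pronoun within its binding domain → coindexation would violate Principle B.
*Lucia₂*: the pronoun c-commands this R-expression → coindexation would violate Principle C on *Lucia₂*.
*Tamar₃* and the pronoun do not c-command one another → neither Principle B nor Principle C is at stake; coindexation permitted.

{3}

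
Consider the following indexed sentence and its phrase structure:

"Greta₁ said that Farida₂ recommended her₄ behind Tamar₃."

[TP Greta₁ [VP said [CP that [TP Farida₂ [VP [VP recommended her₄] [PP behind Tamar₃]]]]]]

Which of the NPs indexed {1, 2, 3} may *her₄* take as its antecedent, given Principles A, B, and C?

{1, 3}

*her* is a pronoun, so Principle B applies: it must be free in its binding domain.
Binding domain of *her₄*: the embedded TP, whose subject is Farida₂.
*Greta₁* c-commands the pronoun but from outside its binding domain, and is not c-commanded by it → coindexation permitted.
*Farida₂* c-commands the pronoun within its binding domain → coindexation would violate Principle B.
*Tamar₃* and the pronoun do not c-command one another → neither Principle B nor Principle C is at stake; coindexation permitted.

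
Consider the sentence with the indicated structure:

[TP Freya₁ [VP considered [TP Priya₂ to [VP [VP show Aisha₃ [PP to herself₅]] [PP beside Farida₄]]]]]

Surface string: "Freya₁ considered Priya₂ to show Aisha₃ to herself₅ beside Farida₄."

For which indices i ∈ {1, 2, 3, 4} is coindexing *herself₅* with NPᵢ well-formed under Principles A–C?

{2, 3}

*herself* is an anaphor, so Principle A applies: it must be bound in its binding domain.
Binding domain of *herself₅*: the embedded TP, whose subject is Priya₂.
*Freya₁* c-commands the anaphor but is outside its binding domain → cannot satisfy Principle A.
*Priya₂* c-commands the anaphor within its binding domain → licit binder.
*Aisha₃* c-commands the anaphor within its binding domain → licit binder.
*Farida₄* does not c-command the anaphor → cannot bind it.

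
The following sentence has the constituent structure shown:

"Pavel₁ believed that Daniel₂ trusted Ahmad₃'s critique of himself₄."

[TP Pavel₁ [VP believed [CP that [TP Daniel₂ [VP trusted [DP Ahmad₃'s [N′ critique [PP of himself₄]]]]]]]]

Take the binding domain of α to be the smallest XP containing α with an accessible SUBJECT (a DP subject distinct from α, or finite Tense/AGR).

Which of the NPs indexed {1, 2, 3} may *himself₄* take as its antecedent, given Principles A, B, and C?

{3}

*himself* is an anaphor, so Principle A applies: it must be bound in its binding domain.
Binding domain of *himself₄*: the possessed DP, whose subject is Ahmad₃.
*Pavel₁* c-commands the anaphor but is outside its binding domain → cannot satisfy Principle A.
*Daniel₂* c-commands the anaphor but is outside its binding domain → cannot satisfy Principle A.
*Ahmad₃* c-commands the anaphor within its binding domain → licit binder.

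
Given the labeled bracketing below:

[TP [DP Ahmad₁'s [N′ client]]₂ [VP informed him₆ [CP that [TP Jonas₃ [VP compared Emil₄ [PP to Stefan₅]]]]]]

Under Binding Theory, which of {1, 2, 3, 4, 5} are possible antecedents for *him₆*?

*him* is a pronoun, so Principle B applies: it must be free in its binding domain.
Binding domain of *him₆*: the matrix TP, whose subject is [Ahmad₁'s client]₂.
*Ahmad₁* and the pronoun do not c-command one another → neither Principle B nor Principle C is at stake; coindexation permitted.
*[Ahmad₁'s client]₂* c-commands the pronoun within its binding domain → coindexation would violate Principle B.
*Jonas₃*: the pronoun c-commands this R-expression → coindexation would violate Principle C on *Jonas₃*.
*Emil₄*: the pronoun c-commands this R-expression → coindexation would violate Principle C on *Emil₄*.
*Stefan₅*: the pronoun c-commands this R-expression → coindexation would violate Principle C on *Stefan₅*.

{1}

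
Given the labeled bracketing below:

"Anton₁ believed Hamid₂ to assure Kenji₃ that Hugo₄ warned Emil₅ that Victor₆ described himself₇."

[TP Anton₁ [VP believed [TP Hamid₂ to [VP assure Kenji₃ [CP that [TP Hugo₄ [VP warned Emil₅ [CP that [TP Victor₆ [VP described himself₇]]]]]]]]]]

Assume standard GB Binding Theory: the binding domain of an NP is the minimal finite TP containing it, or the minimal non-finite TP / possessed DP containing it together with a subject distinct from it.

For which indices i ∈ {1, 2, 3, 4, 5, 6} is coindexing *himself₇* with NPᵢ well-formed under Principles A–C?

*himself* is an anaphor, so Principle A applies: it must be bound in its binding domain.
Binding domain of *himself₇*: the embedded TP, whose subject is Victor₆.
*Anton₁* c-commands the anaphor but is outside its binding domain → cannot satisfy Principle A.
*Hamid₂* c-commands the anaphor but is outside its binding domain → cannot satisfy Principle A.
*Kenji₃* c-commands the anaphor but is outside its binding domain → cannot satisfy Principle A.
*Hugo₄* c-commands the anaphor but is outside its binding domain → cannot satisfy Principle A.
*Emil₅* c-commands the anaphor but is outside its binding domain → cannot satisfy Principle A.
*Victor₆* c-commands the anaphor within its binding domain → licit binder.

{6}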